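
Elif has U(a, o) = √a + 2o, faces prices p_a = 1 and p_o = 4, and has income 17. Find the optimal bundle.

MU_a = 1/(2√a), MU_o = 2.
MRS = 1/(2√a) ÷ 2.
Tangency: set MRS = p_a/p_o = 1/4 = 0.25.
MRS depends only on a: 0.25/√a = 0.25 ⇒ √a = 0.25/0.25 = 1 ⇒ a* = 1.
From the budget, 4·o = 17 − 1·1 = 16, so o* = 4.

a* = 1, o* = 4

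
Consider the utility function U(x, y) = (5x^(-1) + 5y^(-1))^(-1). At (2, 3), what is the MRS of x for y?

MRS = 2.25

For CES with ρ = -1, MRS = (y/x)^2.
At (2, 3): MRS = 2.25.
That is, one extra unit of x is worth 2.25 units of y at the margin.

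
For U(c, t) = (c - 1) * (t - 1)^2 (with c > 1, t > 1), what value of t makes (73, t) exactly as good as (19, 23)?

U(19, 23) = 8712.
Set U(73, t) = 8712 and solve.
With c = 73: (73 − 1) = 72, so (t − 1)^2 = 8712/72 = 121.
Taking the square root (with t > 1): t − 1 = 11, so t = 12.
Check: U(73, 12) = 8712.

t = 12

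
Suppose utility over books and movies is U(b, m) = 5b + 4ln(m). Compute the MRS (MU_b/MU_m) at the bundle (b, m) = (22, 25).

MRS = 31.25

MU_b = 5, MU_m = 4/m.
MRS = 5 ÷ (4/m).
At (22, 25): MRS = 31.25.
The indifference curve has slope −31.25 at this bundle.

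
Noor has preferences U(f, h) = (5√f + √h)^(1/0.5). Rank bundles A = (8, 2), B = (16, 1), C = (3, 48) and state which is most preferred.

Evaluate utility at each bundle:
U(A) = 242.000.
U(B) = 441.000.
U(C) = 243.000.
Highest utility is B, so B ≻ C ≻ A.

Bundle B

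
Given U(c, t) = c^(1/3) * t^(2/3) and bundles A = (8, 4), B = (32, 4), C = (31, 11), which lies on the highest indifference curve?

Bundle C

Evaluate utility at each bundle:
U(A) = 5.040.
U(B) = 8.000.
U(C) = 15.538.
Highest utility is C, so C ≻ B ≻ A.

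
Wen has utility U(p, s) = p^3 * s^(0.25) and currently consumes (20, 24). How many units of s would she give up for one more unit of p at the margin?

MRS = 14.4

MU_p = 3·p^2·s^(0.25) and MU_s = 0.25·p^3·s^(-0.75).
MRS = MU_p/MU_s = (12)·s/p.
At (20, 24): MRS = 14.4.
That is, one extra unit of p is worth 14.4 units of s at the margin.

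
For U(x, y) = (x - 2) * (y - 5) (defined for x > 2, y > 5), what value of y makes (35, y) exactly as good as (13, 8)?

y = 6

U(13, 8) = 33.
Set U(35, y) = 33 and solve.
With x = 35: (35 − 2) = 33, so (y − 5) = 33/33 = 1.
So y = 5 + 1 = 6.
Check: U(35, 6) = 33.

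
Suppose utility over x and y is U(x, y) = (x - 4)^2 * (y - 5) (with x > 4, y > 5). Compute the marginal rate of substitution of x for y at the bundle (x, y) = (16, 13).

MRS = 4/3

MU_x = 2·(x−4)·(y−5), MU_y = (x−4)^2.
MRS = (2/1)·(y−5)/(x−4).
At (16, 13): MRS = 4/3.
That is, one extra unit of x is worth 4/3 units of y at the margin.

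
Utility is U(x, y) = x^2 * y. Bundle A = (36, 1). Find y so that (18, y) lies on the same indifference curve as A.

U(36, 1) = 1296.
Set U(18, y) = 1296 and solve.
With x = 18: 18^2 = 324, so y = 1296/324 = 4.
Check: U(18, 4) = 1296.

y = 4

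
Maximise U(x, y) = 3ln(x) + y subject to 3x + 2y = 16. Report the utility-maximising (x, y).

x* = 2, y* = 5

MU_x = 3/x, MU_y = 1.
MRS = 3/x ÷ 1.
Tangency: set MRS = p_x/p_y = 3/2 = 1.5.
MRS depends only on x: 3/x = 1.5 ⇒ x* = 3/1.5 = 2.
From the budget, 2·y = 16 − 3·2 = 10, so y* = 5.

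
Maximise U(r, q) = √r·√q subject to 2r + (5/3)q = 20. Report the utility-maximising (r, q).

r* = 5, q* = 6

MU_r = 0.5·r^(-0.5)·√q and MU_q = 0.5·√r·q^(-0.5).
MRS = MU_r/MU_q = q/r.
Tangency: set MRS = p_r/p_q = 2/(5/3) = 1.2.
So q/r = 1.2, i.e. q = 1.2·r.
Substitute into the budget 2·r + (5/3)·q = 20: 4·r = 20, so r* = 5.
Then q* = 1.2·5 = 6.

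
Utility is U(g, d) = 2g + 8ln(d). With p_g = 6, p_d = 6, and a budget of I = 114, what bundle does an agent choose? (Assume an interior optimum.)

g* = 15, d* = 4

MU_g = 2, MU_d = 8/d.
MRS = 2 ÷ (8/d).
Tangency: set MRS = p_g/p_d = 6/6 = 1.
MRS depends only on d: 0.25·d = 1 ⇒ d* = 1/0.25 = 4.
From the budget, 6·g = 114 − 6·4 = 90, so g* = 15.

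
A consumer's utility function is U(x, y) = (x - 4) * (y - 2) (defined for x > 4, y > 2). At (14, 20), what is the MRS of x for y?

MRS = 1.8

MU_x = (y−2), MU_y = (x−4).
MRS = (y−2)/(x−4).
At (14, 20): MRS = 1.8.
The indifference curve has slope −1.8 at this bundle.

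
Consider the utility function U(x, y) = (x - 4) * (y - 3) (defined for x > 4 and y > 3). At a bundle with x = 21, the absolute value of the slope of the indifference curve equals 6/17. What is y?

y = 9

MU_x = (y−3), MU_y = (x−4).
MRS = (y−3)/(x−4).
Substitute x = 21: MRS = (y − 3)/17. Setting this equal to 6/17 gives y − 3 = (6/17)·17 = 6, so y = 9.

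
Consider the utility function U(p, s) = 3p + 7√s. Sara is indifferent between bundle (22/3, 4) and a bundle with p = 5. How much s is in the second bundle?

s = 9

U(22/3, 4) = 36.
Set U(5, s) = 36 and solve.
With p = 5: 7√s = 36 − 3·5 = 21, so √s = 3 and s = 9.
Check: U(5, 9) = 36.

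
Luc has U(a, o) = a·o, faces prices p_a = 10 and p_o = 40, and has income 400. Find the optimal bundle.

MU_a = o and MU_o = a.
MRS = MU_a/MU_o = o/a.
Tangency: set MRS = p_a/p_o = 10/40 = 0.25.
So o/a = 0.25, i.e. o = 0.25·a.
Substitute into the budget 10·a + 40·o = 400: 20·a = 400, so a* = 20.
Then o* = 0.25·20 = 5.

a* = 20, o* = 5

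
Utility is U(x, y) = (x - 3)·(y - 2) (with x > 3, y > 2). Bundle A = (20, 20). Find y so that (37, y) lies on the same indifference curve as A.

U(20, 20) = 306.
Set U(37, y) = 306 and solve.
With x = 37: (37 − 3) = 34, so (y − 2) = 306/34 = 9.
So y = 2 + 9 = 11.
Check: U(37, 11) = 306.

y = 11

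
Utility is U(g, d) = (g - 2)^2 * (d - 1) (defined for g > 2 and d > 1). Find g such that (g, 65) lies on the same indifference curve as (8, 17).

U(8, 17) = 576.
Set U(g, 65) = 576 and solve.
With d = 65: (65 − 1) = 64, so (g − 2)^2 = 576/64 = 9.
Taking the square root (with g > 2): g − 2 = 3, so g = 5.
Check: U(5, 65) = 576.

g = 5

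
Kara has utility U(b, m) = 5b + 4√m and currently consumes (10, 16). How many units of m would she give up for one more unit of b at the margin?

MU_b = 5, MU_m = 4/(2√m).
MRS = 5 ÷ (4/(2√m)).
At (10, 16): MRS = 10.
So at (10, 16) the consumer would give up 10 units of m for one more unit of b.

MRS = 10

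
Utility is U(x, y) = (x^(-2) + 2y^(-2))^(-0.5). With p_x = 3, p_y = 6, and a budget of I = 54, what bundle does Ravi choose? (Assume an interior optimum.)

x* = 6, y* = 6

For CES with ρ = -2, MRS = (1/2)·(y/x)^3.
Tangency: set MRS = p_x/p_y = 3/6 = 0.5.
So (y/x)^3 = 1; taking the cube root, y/x = 1, i.e. y = x.
Substitute into the budget 3·x + 6·y = 54: 9·x = 54, so x* = 6 and y* = 6.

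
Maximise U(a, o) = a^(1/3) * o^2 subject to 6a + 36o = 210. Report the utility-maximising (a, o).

a* = 5, o* = 5

MU_a = 1/3·a^(-2/3)·o^2 and MU_o = 2·a^(1/3)·o.
MRS = MU_a/MU_o = (1/6)·o/a.
Tangency: set MRS = p_a/p_o = 6/36 = 1/6.
So (1/6)·o/a = 1/6, i.e. o = a.
Substitute into the budget 6·a + 36·o = 210: 42·a = 210, so a* = 5.
Then o* = 5.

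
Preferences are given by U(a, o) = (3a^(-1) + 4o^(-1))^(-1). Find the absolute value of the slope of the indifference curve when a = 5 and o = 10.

MRS = 3

For CES with ρ = -1, MRS = (3/4)·(o/a)^2.
At (5, 10): MRS = 3.
The indifference curve has slope −3 at this bundle.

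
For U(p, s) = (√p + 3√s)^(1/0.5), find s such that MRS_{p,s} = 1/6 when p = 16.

For CES with ρ = 0.5, MRS = (1/3)·√(s/p).
Setting (1/3)·√(s/16) = 1/6 gives √(s/16) = 0.5, so s/16 = 0.25 and s = 4.

s = 4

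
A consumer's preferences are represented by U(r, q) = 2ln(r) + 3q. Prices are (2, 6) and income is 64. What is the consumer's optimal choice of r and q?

MU_r = 2/r, MU_q = 3.
MRS = 2/r ÷ 3.
Tangency: set MRS = p_r/p_q = 2/6 = 1/3.
MRS depends only on r: (2/3)/r = 1/3 ⇒ r* = (2/3)/(1/3) = 2.
From the budget, 6·q = 64 − 2·2 = 60, so q* = 10.

r* = 2, q* = 10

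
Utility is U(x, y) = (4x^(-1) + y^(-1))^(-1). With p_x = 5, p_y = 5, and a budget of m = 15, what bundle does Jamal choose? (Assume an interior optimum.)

x* = 2, y* = 1

For CES with ρ = -1, MRS = (4/1)·(y/x)^2.
Tangency: set MRS = p_x/p_y = 5/5 = 1.
So (y/x)^2 = 0.25; taking the square root, y/x = 0.5, i.e. y = 0.5·x.
Substitute into the budget 5·x + 5·y = 15: 7.5·x = 15, so x* = 2 and y* = 0.5·2 = 1.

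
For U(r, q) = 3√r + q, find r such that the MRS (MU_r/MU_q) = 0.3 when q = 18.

r = 25

MU_r = 3/(2√r), MU_q = 1.
MRS = 3/(2√r) ÷ 1.
MRS depends only on r: 1.5/√r = 0.3 ⇒ √r = 1.5/0.3 = 5 ⇒ r = 25.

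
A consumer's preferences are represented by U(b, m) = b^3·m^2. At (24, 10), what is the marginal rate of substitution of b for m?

MU_b = 3·b^2·m^2 and MU_m = 2·b^3·m.
MRS = MU_b/MU_m = (3/2)·m/b.
At (24, 10): MRS = 0.625.
So at (24, 10) the consumer would give up 0.625 units of m for one more unit of b.

MRS = 0.625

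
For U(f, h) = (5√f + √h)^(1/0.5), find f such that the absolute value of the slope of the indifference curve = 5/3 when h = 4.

f = 36

For CES with ρ = 0.5, MRS = (5/1)·√(h/f).
Setting (5/1)·√(4/f) = 5/3 gives √(4/f) = 1/3, so 4/f = 1/9 and f = 36.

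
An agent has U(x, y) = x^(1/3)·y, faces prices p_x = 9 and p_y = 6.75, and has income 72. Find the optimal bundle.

x* = 2, y* = 8

MU_x = 1/3·x^(-2/3)·y and MU_y = x^(1/3).
MRS = MU_x/MU_y = (1/3)·y/x.
Tangency: set MRS = p_x/p_y = 9/6.75 = 4/3.
So (1/3)·y/x = 4/3, i.e. y = 4·x.
Substitute into the budget 9·x + 6.75·y = 72: 36·x = 72, so x* = 2.
Then y* = 4·2 = 8.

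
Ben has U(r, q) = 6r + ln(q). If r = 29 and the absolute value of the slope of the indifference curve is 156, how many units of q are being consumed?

q = 26

MU_r = 6, MU_q = 1/q.
MRS = 6 ÷ (1/q).
MRS depends only on q: 6·q = 156 ⇒ q = 156/6 = 26.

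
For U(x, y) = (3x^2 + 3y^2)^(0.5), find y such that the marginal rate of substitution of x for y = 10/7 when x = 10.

y = 7

For CES with ρ = 2, MRS = (y/x)^(-1).
Setting (y/10)^(-1) = 10/7 gives y/10 = 0.7 and y = 7.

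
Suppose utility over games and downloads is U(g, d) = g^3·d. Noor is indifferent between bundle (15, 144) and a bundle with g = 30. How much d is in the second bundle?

d = 18

U(15, 144) = 486000.
Set U(30, d) = 486000 and solve.
With g = 30: 30^3 = 27000, so d = 486000/27000 = 18.
Check: U(30, 18) = 486000.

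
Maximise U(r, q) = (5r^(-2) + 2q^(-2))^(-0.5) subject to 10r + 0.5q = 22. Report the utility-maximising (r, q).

r* = 2, q* = 4

For CES with ρ = -2, MRS = (5/2)·(q/r)^3.
Tangency: set MRS = p_r/p_q = 10/0.5 = 20.
So (q/r)^3 = 8; taking the cube root, q/r = 2, i.e. q = 2·r.
Substitute into the budget 10·r + 0.5·q = 22: 11·r = 22, so r* = 2 and q* = 2·2 = 4.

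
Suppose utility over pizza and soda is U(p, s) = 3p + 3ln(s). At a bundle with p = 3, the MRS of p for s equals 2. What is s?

s = 2

MU_p = 3, MU_s = 3/s.
MRS = 3 ÷ (3/s).
MRS depends only on s: s = 2 ⇒ s = 2.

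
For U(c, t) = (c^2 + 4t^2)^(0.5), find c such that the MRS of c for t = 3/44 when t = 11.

c = 3

For CES with ρ = 2, MRS = (1/4)·(t/c)^(-1).
Setting (1/4)·(11/c)^(-1) = 3/44 gives (11/c)^(-1) = 3/11, so 11/c = 11/3 and c = 3.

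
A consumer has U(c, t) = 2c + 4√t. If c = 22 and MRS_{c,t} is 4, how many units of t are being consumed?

t = 16

MU_c = 2, MU_t = 4/(2√t).
MRS = 2 ÷ (4/(2√t)).
MRS depends only on t: √t = 4 ⇒ √t = 4 ⇒ t = 16.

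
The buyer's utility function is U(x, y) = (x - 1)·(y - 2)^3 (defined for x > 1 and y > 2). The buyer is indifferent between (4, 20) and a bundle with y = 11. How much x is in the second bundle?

U(4, 20) = 17496.
Set U(x, 11) = 17496 and solve.
With y = 11: (11 − 2)^3 = 729, so (x − 1) = 17496/729 = 24.
So x = 1 + 24 = 25.
Check: U(25, 11) = 17496.

x = 25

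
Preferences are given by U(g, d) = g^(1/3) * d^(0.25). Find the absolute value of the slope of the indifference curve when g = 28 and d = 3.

MU_g = 1/3·g^(-2/3)·d^(0.25) and MU_d = 0.25·g^(1/3)·d^(-0.75).
MRS = MU_g/MU_d = (4/3)·d/g.
At (28, 3): MRS = 1/7.
The indifference curve has slope −1/7 at this bundle.

MRS = 1/7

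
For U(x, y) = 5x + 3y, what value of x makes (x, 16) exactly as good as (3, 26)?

U(3, 26) = 93.
Set U(x, 16) = 93 and solve.
5x + 3·16 = 93 ⇒ 5x = 45 ⇒ x = 9.
Check: U(9, 16) = 93.

x = 9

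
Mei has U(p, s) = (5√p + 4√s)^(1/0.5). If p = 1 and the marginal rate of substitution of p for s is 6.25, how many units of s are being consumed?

s = 25

For CES with ρ = 0.5, MRS = (5/4)·√(s/p).
Setting (5/4)·√(s/1) = 6.25 gives √(s/1) = 5, so s/1 = 25 and s = 25.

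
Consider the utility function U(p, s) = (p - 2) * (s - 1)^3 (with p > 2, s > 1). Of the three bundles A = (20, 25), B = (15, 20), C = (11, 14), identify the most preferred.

Bundle A

Evaluate utility at each bundle:
U(A) = 248832.
U(B) = 89167.
U(C) = 19773.
Highest utility is A, so A ≻ B ≻ C.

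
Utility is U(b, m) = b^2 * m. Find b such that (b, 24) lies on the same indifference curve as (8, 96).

U(8, 96) = 6144.
Set U(b, 24) = 6144 and solve.
With m = 24: b^2 = 6144/24 = 256; taking the square root, b = 16.
Check: U(16, 24) = 6144.

b = 16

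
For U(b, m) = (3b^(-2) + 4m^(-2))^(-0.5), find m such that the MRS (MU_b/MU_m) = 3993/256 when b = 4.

For CES with ρ = -2, MRS = (3/4)·(m/b)^3.
Setting (3/4)·(m/4)^3 = 3993/256 gives (m/4)^3 = 1331/64, so m/4 = 2.75 and m = 11.

m = 11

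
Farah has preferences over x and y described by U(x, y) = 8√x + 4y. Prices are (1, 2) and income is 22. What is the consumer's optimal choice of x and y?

x* = 4, y* = 9

MU_x = 8/(2√x), MU_y = 4.
MRS = 8/(2√x) ÷ 4.
Tangency: set MRS = p_x/p_y = 1/2 = 0.5.
MRS depends only on x: 1/√x = 0.5 ⇒ √x = 1/0.5 = 2 ⇒ x* = 4.
From the budget, 2·y = 22 − 1·4 = 18, so y* = 9.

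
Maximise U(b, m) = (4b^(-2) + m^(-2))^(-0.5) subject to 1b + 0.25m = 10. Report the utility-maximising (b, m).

For CES with ρ = -2, MRS = (4/1)·(m/b)^3.
Tangency: set MRS = p_b/p_m = 1/0.25 = 4.
So (m/b)^3 = 1; taking the cube root, m/b = 1, i.e. m = b.
Substitute into the budget 1·b + 0.25·m = 10: 1.25·b = 10, so b* = 8 and m* = 8.

b* = 8, m* = 8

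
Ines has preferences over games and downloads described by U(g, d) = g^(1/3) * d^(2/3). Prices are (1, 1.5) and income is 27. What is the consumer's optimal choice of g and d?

MU_g = 1/3·g^(-2/3)·d^(2/3) and MU_d = 2/3·g^(1/3)·d^(-1/3).
MRS = MU_g/MU_d = (0.5)·d/g.
Tangency: set MRS = p_g/p_d = 1/1.5 = 2/3.
So (0.5)·d/g = 2/3, i.e. d = (4/3)·g.
Substitute into the budget 1·g + 1.5·d = 27: 3·g = 27, so g* = 9.
Then d* = (4/3)·9 = 12.

g* = 9, d* = 12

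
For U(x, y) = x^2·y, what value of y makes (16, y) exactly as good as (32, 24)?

y = 96

U(32, 24) = 24576.
Set U(16, y) = 24576 and solve.
With x = 16: 16^2 = 256, so y = 24576/256 = 96.
Check: U(16, 96) = 24576.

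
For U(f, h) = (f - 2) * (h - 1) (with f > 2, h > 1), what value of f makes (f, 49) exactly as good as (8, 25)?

f = 5

U(8, 25) = 144.
Set U(f, 49) = 144 and solve.
With h = 49: (49 − 1) = 48, so (f − 2) = 144/48 = 3.
So f = 2 + 3 = 5.
Check: U(5, 49) = 144.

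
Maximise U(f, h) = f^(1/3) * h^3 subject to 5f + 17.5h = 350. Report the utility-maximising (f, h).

f* = 7, h* = 18

MU_f = 1/3·f^(-2/3)·h^3 and MU_h = 3·f^(1/3)·h^2.
MRS = MU_f/MU_h = (1/9)·h/f.
Tangency: set MRS = p_f/p_h = 5/17.5 = 2/7.
So (1/9)·h/f = 2/7, i.e. h = (18/7)·f.
Substitute into the budget 5·f + 17.5·h = 350: 50·f = 350, so f* = 7.
Then h* = (18/7)·7 = 18.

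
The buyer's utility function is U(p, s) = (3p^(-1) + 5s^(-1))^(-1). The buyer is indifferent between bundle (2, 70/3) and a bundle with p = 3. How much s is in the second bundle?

U depends on (p, s) only through S = 3p^(-1) + 5s^(-1), so equal utility means equal S. At (2, 70/3): S = 12/7.
With p = 3: 3·3^(-1) = 1, so 5s^(-1) = 12/7 − 1 = 5/7, i.e. s^(-1) = 1/7.
Hence s = 1/(1/7) = 7.
Check: U(3, 7) = 0.5833.

s = 7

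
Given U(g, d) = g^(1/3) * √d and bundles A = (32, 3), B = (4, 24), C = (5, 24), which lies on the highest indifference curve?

Evaluate utility at each bundle:
U(A) = 5.499.
U(B) = 7.777.
U(C) = 8.377.
Highest utility is C, so C ≻ B ≻ A.

Bundle C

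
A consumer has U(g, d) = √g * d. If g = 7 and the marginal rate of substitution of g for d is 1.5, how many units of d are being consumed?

MU_g = 0.5·g^(-0.5)·d and MU_d = √g.
MRS = MU_g/MU_d = (0.5)·d/g.
Substitute g = 7: MRS = d/14. Setting d/14 = 1.5 gives d = 1.5·14 = 21.

d = 21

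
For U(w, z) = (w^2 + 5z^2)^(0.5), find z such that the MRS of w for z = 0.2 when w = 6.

z = 6

For CES with ρ = 2, MRS = (1/5)·(z/w)^(-1).
Setting (1/5)·(z/6)^(-1) = 0.2 gives (z/6)^(-1) = 1, so z/6 = 1 and z = 6.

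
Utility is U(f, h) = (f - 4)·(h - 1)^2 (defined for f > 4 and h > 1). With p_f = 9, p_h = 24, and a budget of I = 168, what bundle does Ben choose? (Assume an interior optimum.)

MU_f = (h−1)^2, MU_h = 2·(f−4)·(h−1).
MRS = (1/2)·(h−1)/(f−4).
Tangency: set MRS = p_f/p_h = 9/24 = 0.375.
So (1/2)·(h − 1)/(f − 4) = 0.375, i.e. (h − 1) = 0.75·(f − 4).
Rewrite the budget in excess-of-subsistence terms: 9·(f − 4) + 24·(h − 1) = 168 − 9·4 − 24·1 = 108.
Substituting, 27·(f − 4) = 108, so f − 4 = 4 and f* = 8.
Then h − 1 = 0.75·4 = 3, so h* = 4.

f* = 8, h* = 4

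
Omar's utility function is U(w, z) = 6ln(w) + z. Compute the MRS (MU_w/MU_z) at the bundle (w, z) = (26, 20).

MU_w = 6/w, MU_z = 1.
MRS = 6/w ÷ 1.
At (26, 20): MRS = 3/13.
The indifference curve has slope −3/13 at this bundle.

MRS = 3/13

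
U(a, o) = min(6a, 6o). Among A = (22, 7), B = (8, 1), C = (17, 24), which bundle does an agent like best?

Bundle C

Evaluate utility at each bundle:
U(A) = 42.
U(B) = 6.
U(C) = 102.
Highest utility is C, so C ≻ A ≻ B.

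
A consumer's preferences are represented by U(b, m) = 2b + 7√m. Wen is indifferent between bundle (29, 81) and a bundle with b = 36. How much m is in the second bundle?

m = 49

U(29, 81) = 121.
Set U(36, m) = 121 and solve.
With b = 36: 7√m = 121 − 2·36 = 49, so √m = 7 and m = 49.
Check: U(36, 49) = 121.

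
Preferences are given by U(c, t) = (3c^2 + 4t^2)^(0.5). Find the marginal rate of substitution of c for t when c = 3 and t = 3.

MRS = 0.75

For CES with ρ = 2, MRS = (3/4)·(t/c)^(-1).
At (3, 3): MRS = 0.75.
That is, one extra unit of c is worth 0.75 units of t at the margin.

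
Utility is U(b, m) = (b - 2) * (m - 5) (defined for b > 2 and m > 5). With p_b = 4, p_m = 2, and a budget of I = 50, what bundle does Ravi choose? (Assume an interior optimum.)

MU_b = (m−5), MU_m = (b−2).
MRS = (m−5)/(b−2).
Tangency: set MRS = p_b/p_m = 4/2 = 2.
So (m − 5)/(b − 2) = 2, i.e. (m − 5) = 2·(b − 2).
Rewrite the budget in excess-of-subsistence terms: 4·(b − 2) + 2·(m − 5) = 50 − 4·2 − 2·5 = 32.
Substituting, 8·(b − 2) = 32, so b − 2 = 4 and b* = 6.
Then m − 5 = 2·4 = 8, so m* = 13.

b* = 6, m* = 13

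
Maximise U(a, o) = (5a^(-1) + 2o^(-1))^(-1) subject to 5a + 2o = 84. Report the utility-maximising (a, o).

For CES with ρ = -1, MRS = (5/2)·(o/a)^2.
Tangency: set MRS = p_a/p_o = 5/2 = 2.5.
So (o/a)^2 = 1; taking the square root, o/a = 1, i.e. o = a.
Substitute into the budget 5·a + 2·o = 84: 7·a = 84, so a* = 12 and o* = 12.

a* = 12, o* = 12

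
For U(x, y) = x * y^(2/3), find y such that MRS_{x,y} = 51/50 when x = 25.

y = 17

MU_x = y^(2/3) and MU_y = 2/3·x·y^(-1/3).
MRS = MU_x/MU_y = (1.5)·y/x.
Substitute x = 25: MRS = y/(50/3). Setting y/(50/3) = 51/50 gives y = (51/50)·(50/3) = 17.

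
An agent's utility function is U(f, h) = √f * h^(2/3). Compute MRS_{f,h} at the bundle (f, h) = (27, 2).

MU_f = 0.5·f^(-0.5)·h^(2/3) and MU_h = 2/3·√f·h^(-1/3).
MRS = MU_f/MU_h = (0.75)·h/f.
At (27, 2): MRS = 1/18.
So at (27, 2) the consumer would give up 1/18 units of h for one more unit of f.

MRS = 1/18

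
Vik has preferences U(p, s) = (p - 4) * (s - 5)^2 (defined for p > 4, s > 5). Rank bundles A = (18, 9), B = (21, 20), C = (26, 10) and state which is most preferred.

Evaluate utility at each bundle:
U(A) = 224.
U(B) = 3825.
U(C) = 550.
Highest utility is B, so B ≻ C ≻ A.

Bundle B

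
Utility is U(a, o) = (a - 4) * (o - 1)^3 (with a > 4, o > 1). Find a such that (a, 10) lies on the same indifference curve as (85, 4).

a = 7

U(85, 4) = 2187.
Set U(a, 10) = 2187 and solve.
With o = 10: (10 − 1)^3 = 729, so (a − 4) = 2187/729 = 3.
So a = 4 + 3 = 7.
Check: U(7, 10) = 2187.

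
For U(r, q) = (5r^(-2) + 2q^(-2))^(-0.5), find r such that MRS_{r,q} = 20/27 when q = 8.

r = 12

For CES with ρ = -2, MRS = (5/2)·(q/r)^3.
Setting (5/2)·(8/r)^3 = 20/27 gives (8/r)^3 = 8/27, so 8/r = 2/3 and r = 12.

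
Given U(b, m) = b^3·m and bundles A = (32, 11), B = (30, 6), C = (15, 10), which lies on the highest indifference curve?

Evaluate utility at each bundle:
U(A) = 360448.
U(B) = 162000.
U(C) = 33750.
Highest utility is A, so A ≻ B ≻ C.

Bundle A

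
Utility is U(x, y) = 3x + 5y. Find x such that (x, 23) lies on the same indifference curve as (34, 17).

U(34, 17) = 187.
Set U(x, 23) = 187 and solve.
3x + 5·23 = 187 ⇒ 3x = 72 ⇒ x = 24.
Check: U(24, 23) = 187.

x = 24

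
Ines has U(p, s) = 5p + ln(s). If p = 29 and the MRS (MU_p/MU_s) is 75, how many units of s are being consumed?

MU_p = 5, MU_s = 1/s.
MRS = 5 ÷ (1/s).
MRS depends only on s: 5·s = 75 ⇒ s = 75/5 = 15.

s = 15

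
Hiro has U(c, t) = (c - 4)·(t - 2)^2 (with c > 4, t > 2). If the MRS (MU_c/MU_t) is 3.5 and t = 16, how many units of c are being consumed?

MU_c = (t−2)^2, MU_t = 2·(c−4)·(t−2).
MRS = (1/2)·(t−2)/(c−4).
Substitute t = 16: MRS = 7/(c − 4). Setting this equal to 3.5 gives c − 4 = 7/3.5 = 2, so c = 6.

c = 6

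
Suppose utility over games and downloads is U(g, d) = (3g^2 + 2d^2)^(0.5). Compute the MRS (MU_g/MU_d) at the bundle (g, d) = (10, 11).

MRS = 15/11

For CES with ρ = 2, MRS = (3/2)·(d/g)^(-1).
At (10, 11): MRS = 15/11.
The indifference curve has slope −15/11 at this bundle.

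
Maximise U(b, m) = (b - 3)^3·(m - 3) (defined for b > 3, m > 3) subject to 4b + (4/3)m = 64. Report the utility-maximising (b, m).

b* = 12, m* = 12

MU_b = 3·(b−3)^2·(m−3), MU_m = (b−3)^3.
MRS = (3/1)·(m−3)/(b−3).
Tangency: set MRS = p_b/p_m = 4/(4/3) = 3.
So (3/1)·(m − 3)/(b − 3) = 3, i.e. (m − 3) = (b − 3).
Rewrite the budget in excess-of-subsistence terms: 4·(b − 3) + (4/3)·(m − 3) = 64 − 4·3 − (4/3)·3 = 48.
Substituting, (16/3)·(b − 3) = 48, so b − 3 = 9 and b* = 12.
Then m − 3 = 9, so m* = 12.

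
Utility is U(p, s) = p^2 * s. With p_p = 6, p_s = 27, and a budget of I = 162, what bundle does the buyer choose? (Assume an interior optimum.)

p* = 18, s* = 2

MU_p = 2·p·s and MU_s = p^2.
MRS = MU_p/MU_s = (2/1)·s/p.
Tangency: set MRS = p_p/p_s = 6/27 = 2/9.
So (2/1)·s/p = 2/9, i.e. s = (1/9)·p.
Substitute into the budget 6·p + 27·s = 162: 9·p = 162, so p* = 18.
Then s* = (1/9)·18 = 2.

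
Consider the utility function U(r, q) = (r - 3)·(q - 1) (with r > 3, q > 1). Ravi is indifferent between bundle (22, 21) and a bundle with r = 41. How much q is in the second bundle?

q = 11

U(22, 21) = 380.
Set U(41, q) = 380 and solve.
With r = 41: (41 − 3) = 38, so (q − 1) = 380/38 = 10.
So q = 1 + 10 = 11.
Check: U(41, 11) = 380.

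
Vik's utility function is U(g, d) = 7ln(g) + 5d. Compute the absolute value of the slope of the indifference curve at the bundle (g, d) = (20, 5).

MRS = 7/100

MU_g = 7/g, MU_d = 5.
MRS = 7/g ÷ 5.
At (20, 5): MRS = 7/100.
That is, one extra unit of g is worth 7/100 units of d at the margin.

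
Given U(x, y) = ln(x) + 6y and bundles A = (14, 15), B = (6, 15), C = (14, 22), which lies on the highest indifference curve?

Evaluate utility at each bundle:
U(A) = 92.639.
U(B) = 91.792.
U(C) = 134.639.
Highest utility is C, so C ≻ A ≻ B.

Bundle C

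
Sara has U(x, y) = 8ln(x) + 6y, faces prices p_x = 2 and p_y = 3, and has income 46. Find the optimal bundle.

x* = 2, y* = 14

MU_x = 8/x, MU_y = 6.
MRS = 8/x ÷ 6.
Tangency: set MRS = p_x/p_y = 2/3.
MRS depends only on x: (4/3)/x = 2/3 ⇒ x* = (4/3)/(2/3) = 2.
From the budget, 3·y = 46 − 2·2 = 42, so y* = 14.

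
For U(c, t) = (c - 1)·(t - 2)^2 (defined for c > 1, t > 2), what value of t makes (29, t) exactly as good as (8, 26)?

t = 14

U(8, 26) = 4032.
Set U(29, t) = 4032 and solve.
With c = 29: (29 − 1) = 28, so (t − 2)^2 = 4032/28 = 144.
Taking the square root (with t > 2): t − 2 = 12, so t = 14.
Check: U(29, 14) = 4032.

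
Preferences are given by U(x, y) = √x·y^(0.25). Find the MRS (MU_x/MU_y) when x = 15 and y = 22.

MRS = 44/15

MU_x = 0.5·x^(-0.5)·y^(0.25) and MU_y = 0.25·√x·y^(-0.75).
MRS = MU_x/MU_y = (2)·y/x.
At (15, 22): MRS = 44/15.
The indifference curve has slope −44/15 at this bundle.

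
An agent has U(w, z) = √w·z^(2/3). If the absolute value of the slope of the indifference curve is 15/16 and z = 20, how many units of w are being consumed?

MU_w = 0.5·w^(-0.5)·z^(2/3) and MU_z = 2/3·√w·z^(-1/3).
MRS = MU_w/MU_z = (0.75)·z/w.
Substitute z = 20: MRS = 15/w. Setting 15/w = 15/16 gives w = 15/(15/16) = 16.

w = 16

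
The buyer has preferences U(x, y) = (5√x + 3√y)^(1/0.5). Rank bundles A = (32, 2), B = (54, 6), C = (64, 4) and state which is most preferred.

Evaluate utility at each bundle:
U(A) = 1058.000.
U(B) = 1944.000.
U(C) = 2116.000.
Highest utility is C, so C ≻ B ≻ A.

Bundle C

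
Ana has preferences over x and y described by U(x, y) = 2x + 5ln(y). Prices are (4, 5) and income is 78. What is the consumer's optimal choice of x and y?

x* = 17, y* = 2

MU_x = 2, MU_y = 5/y.
MRS = 2 ÷ (5/y).
Tangency: set MRS = p_x/p_y = 4/5 = 0.8.
MRS depends only on y: 0.4·y = 0.8 ⇒ y* = 0.8/0.4 = 2.
From the budget, 4·x = 78 − 5·2 = 68, so x* = 17.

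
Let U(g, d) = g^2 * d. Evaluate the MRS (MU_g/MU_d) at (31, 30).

MU_g = 2·g·d and MU_d = g^2.
MRS = MU_g/MU_d = (2/1)·d/g.
At (31, 30): MRS = 60/31.
That is, one extra unit of g is worth 60/31 units of d at the margin.

MRS = 60/31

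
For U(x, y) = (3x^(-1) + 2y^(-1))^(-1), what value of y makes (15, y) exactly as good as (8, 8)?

y = 80/17

U depends on (x, y) only through S = 3x^(-1) + 2y^(-1), so equal utility means equal S. At (8, 8): S = 0.625.
With x = 15: 3·15^(-1) = 0.2, so 2y^(-1) = 0.625 − 0.2 = 17/40, i.e. y^(-1) = 17/80.
Hence y = 1/(17/80) = 80/17.
Check: U(15, 80/17) = 1.6.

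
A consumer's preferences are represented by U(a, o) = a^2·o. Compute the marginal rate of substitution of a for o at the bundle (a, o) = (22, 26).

MRS = 26/11

MU_a = 2·a·o and MU_o = a^2.
MRS = MU_a/MU_o = (2/1)·o/a.
At (22, 26): MRS = 26/11.
The indifference curve has slope −26/11 at this bundle.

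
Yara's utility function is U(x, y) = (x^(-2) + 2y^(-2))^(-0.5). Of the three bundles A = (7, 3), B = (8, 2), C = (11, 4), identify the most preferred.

Evaluate utility at each bundle:
U(A) = 2.030.
U(B) = 1.393.
U(C) = 2.739.
Highest utility is C, so C ≻ A ≻ B.

Bundle C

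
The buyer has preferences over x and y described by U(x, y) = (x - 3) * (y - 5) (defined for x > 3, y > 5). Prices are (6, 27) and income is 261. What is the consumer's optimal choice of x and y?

x* = 12, y* = 7

MU_x = (y−5), MU_y = (x−3).
MRS = (y−5)/(x−3).
Tangency: set MRS = p_x/p_y = 6/27 = 2/9.
So (y − 5)/(x − 3) = 2/9, i.e. (y − 5) = (2/9)·(x − 3).
Rewrite the budget in excess-of-subsistence terms: 6·(x − 3) + 27·(y − 5) = 261 − 6·3 − 27·5 = 108.
Substituting, 12·(x − 3) = 108, so x − 3 = 9 and x* = 12.
Then y − 5 = (2/9)·9 = 2, so y* = 7.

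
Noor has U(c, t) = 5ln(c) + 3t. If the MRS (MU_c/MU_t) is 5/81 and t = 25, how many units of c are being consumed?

MU_c = 5/c, MU_t = 3.
MRS = 5/c ÷ 3.
MRS depends only on c: (5/3)/c = 5/81 ⇒ c = (5/3)/(5/81) = 27.

c = 27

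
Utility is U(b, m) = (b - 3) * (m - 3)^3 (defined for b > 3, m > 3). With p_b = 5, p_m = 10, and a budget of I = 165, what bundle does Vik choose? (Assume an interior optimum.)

MU_b = (m−3)^3, MU_m = 3·(b−3)·(m−3)^2.
MRS = (1/3)·(m−3)/(b−3).
Tangency: set MRS = p_b/p_m = 5/10 = 0.5.
So (1/3)·(m − 3)/(b − 3) = 0.5, i.e. (m − 3) = 1.5·(b − 3).
Rewrite the budget in excess-of-subsistence terms: 5·(b − 3) + 10·(m − 3) = 165 − 5·3 − 10·3 = 120.
Substituting, 20·(b − 3) = 120, so b − 3 = 6 and b* = 9.
Then m − 3 = 1.5·6 = 9, so m* = 12.

b* = 9, m* = 12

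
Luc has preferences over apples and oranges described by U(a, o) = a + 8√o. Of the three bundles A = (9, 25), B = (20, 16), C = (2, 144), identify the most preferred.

Bundle C

Evaluate utility at each bundle:
U(A) = 49.000.
U(B) = 52.000.
U(C) = 98.000.
Highest utility is C, so C ≻ B ≻ A.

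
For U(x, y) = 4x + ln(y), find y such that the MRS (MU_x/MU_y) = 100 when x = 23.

MU_x = 4, MU_y = 1/y.
MRS = 4 ÷ (1/y).
MRS depends only on y: 4·y = 100 ⇒ y = 100/4 = 25.

y = 25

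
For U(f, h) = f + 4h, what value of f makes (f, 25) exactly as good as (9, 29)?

f = 25

U(9, 29) = 125.
Set U(f, 25) = 125 and solve.
f + 4·25 = 125 ⇒ f = 25 ⇒ f = 25.
Check: U(25, 25) = 125.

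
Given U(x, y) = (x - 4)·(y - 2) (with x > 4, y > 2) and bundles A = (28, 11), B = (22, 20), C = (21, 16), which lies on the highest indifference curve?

Bundle B

Evaluate utility at each bundle:
U(A) = 216.
U(B) = 324.
U(C) = 238.
Highest utility is B, so B ≻ C ≻ A.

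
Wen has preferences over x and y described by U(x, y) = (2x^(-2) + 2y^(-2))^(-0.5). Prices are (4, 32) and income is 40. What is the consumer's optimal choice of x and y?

For CES with ρ = -2, MRS = (y/x)^3.
Tangency: set MRS = p_x/p_y = 4/32 = 0.125.
So (y/x)^3 = 0.125; taking the cube root, y/x = 0.5, i.e. y = 0.5·x.
Substitute into the budget 4·x + 32·y = 40: 20·x = 40, so x* = 2 and y* = 0.5·2 = 1.

x* = 2, y* = 1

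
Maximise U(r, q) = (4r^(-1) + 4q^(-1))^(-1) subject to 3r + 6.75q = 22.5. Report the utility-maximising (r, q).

For CES with ρ = -1, MRS = (q/r)^2.
Tangency: set MRS = p_r/p_q = 3/6.75 = 4/9.
So (q/r)^2 = 4/9; taking the square root, q/r = 2/3, i.e. q = (2/3)·r.
Substitute into the budget 3·r + 6.75·q = 22.5: 7.5·r = 22.5, so r* = 3 and q* = (2/3)·3 = 2.

r* = 3, q* = 2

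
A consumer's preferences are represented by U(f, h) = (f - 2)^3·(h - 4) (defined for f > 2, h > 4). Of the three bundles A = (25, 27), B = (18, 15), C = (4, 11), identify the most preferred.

Bundle A

Evaluate utility at each bundle:
U(A) = 279841.
U(B) = 45056.
U(C) = 56.
Highest utility is A, so A ≻ B ≻ C.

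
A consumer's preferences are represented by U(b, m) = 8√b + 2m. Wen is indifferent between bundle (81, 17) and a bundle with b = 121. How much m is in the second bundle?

m = 9

U(81, 17) = 106.
Set U(121, m) = 106 and solve.
With b = 121: √121 = 11, so 2m = 106 − 8·11 = 18 and m = 9.
Check: U(121, 9) = 106.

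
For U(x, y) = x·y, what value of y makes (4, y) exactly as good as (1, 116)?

U(1, 116) = 116.
Set U(4, y) = 116 and solve.
With x = 4: y = 116/4 = 29.
Check: U(4, 29) = 116.

y = 29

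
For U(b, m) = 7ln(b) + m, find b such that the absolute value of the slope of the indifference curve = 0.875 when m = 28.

MU_b = 7/b, MU_m = 1.
MRS = 7/b ÷ 1.
MRS depends only on b: 7/b = 0.875 ⇒ b = 7/0.875 = 8.

b = 8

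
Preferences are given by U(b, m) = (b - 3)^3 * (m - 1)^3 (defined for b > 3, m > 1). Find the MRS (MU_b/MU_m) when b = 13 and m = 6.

MRS = 0.5

MU_b = 3·(b−3)^2·(m−1)^3, MU_m = 3·(b−3)^3·(m−1)^2.
MRS = (m−1)/(b−3).
At (13, 6): MRS = 0.5.
So at (13, 6) the consumer would give up 0.5 units of m for one more unit of b.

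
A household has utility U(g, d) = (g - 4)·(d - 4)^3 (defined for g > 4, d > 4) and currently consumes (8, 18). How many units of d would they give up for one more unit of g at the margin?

MRS = 7/6

MU_g = (d−4)^3, MU_d = 3·(g−4)·(d−4)^2.
MRS = (1/3)·(d−4)/(g−4).
At (8, 18): MRS = 7/6.
That is, one extra unit of g is worth 7/6 units of d at the margin.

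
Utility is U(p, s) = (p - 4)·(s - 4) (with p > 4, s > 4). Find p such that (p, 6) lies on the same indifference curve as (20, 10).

U(20, 10) = 96.
Set U(p, 6) = 96 and solve.
With s = 6: (6 − 4) = 2, so (p − 4) = 96/2 = 48.
So p = 4 + 48 = 52.
Check: U(52, 6) = 96.

p = 52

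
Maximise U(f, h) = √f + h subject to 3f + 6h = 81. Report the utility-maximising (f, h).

f* = 1, h* = 13

MU_f = 1/(2√f), MU_h = 1.
MRS = 1/(2√f) ÷ 1.
Tangency: set MRS = p_f/p_h = 3/6 = 0.5.
MRS depends only on f: 0.5/√f = 0.5 ⇒ √f = 0.5/0.5 = 1 ⇒ f* = 1.
From the budget, 6·h = 81 − 3·1 = 78, so h* = 13.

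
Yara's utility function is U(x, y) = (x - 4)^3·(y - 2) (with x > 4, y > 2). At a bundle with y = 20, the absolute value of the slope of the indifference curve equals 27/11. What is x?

x = 26

MU_x = 3·(x−4)^2·(y−2), MU_y = (x−4)^3.
MRS = (3/1)·(y−2)/(x−4).
Substitute y = 20: MRS = 54/(x − 4). Setting this equal to 27/11 gives x − 4 = 54/(27/11) = 22, so x = 26.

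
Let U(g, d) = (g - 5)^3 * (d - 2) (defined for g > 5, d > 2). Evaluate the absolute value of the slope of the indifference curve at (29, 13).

MU_g = 3·(g−5)^2·(d−2), MU_d = (g−5)^3.
MRS = (3/1)·(d−2)/(g−5).
At (29, 13): MRS = 1.375.
The indifference curve has slope −1.375 at this bundle.

MRS = 1.375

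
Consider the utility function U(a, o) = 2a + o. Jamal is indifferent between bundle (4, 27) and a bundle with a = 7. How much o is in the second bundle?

U(4, 27) = 35.
Set U(7, o) = 35 and solve.
2·7 + o = 35 ⇒ o = 21 ⇒ o = 21.
Check: U(7, 21) = 35.

o = 21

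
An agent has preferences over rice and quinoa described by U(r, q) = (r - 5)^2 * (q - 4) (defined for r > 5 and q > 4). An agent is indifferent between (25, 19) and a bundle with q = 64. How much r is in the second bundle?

r = 15

U(25, 19) = 6000.
Set U(r, 64) = 6000 and solve.
With q = 64: (64 − 4) = 60, so (r − 5)^2 = 6000/60 = 100.
Taking the square root (with r > 5): r − 5 = 10, so r = 15.
Check: U(15, 64) = 6000.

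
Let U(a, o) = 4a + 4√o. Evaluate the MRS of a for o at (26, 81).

MU_a = 4, MU_o = 4/(2√o).
MRS = 4 ÷ (4/(2√o)).
At (26, 81): MRS = 18.
The indifference curve has slope −18 at this bundle.

MRS = 18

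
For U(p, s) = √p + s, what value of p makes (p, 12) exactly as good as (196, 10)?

U(196, 10) = 24.
Set U(p, 12) = 24 and solve.
With s = 12: √p = 24 − 12 = 12, so √p = 12 and p = 144.
Check: U(144, 12) = 24.

p = 144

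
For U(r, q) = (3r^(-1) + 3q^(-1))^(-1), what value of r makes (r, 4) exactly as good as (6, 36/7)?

U depends on (r, q) only through S = 3r^(-1) + 3q^(-1), so equal utility means equal S. At (6, 36/7): S = 13/12.
With q = 4: 3·4^(-1) = 0.75, so 3r^(-1) = 13/12 − 0.75 = 1/3, i.e. r^(-1) = 1/9.
Hence r = 1/(1/9) = 9.
Check: U(9, 4) = 0.9231.

r = 9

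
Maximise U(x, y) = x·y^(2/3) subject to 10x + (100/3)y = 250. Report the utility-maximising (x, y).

MU_x = y^(2/3) and MU_y = 2/3·x·y^(-1/3).
MRS = MU_x/MU_y = (1.5)·y/x.
Tangency: set MRS = p_x/p_y = 10/(100/3) = 0.3.
So (1.5)·y/x = 0.3, i.e. y = 0.2·x.
Substitute into the budget 10·x + (100/3)·y = 250: (50/3)·x = 250, so x* = 15.
Then y* = 0.2·15 = 3.

x* = 15, y* = 3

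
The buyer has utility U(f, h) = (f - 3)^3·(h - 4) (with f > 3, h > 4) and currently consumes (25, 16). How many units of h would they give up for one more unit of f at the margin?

MU_f = 3·(f−3)^2·(h−4), MU_h = (f−3)^3.
MRS = (3/1)·(h−4)/(f−3).
At (25, 16): MRS = 18/11.
So at (25, 16) the consumer would give up 18/11 units of h for one more unit of f.

MRS = 18/11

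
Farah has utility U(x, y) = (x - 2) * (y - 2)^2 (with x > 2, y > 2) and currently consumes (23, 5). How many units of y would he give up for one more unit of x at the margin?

MU_x = (y−2)^2, MU_y = 2·(x−2)·(y−2).
MRS = (1/2)·(y−2)/(x−2).
At (23, 5): MRS = 1/14.
That is, one extra unit of x is worth 1/14 units of y at the margin.

MRS = 1/14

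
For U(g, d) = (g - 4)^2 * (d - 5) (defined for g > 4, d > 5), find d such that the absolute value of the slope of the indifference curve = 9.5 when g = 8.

d = 24

MU_g = 2·(g−4)·(d−5), MU_d = (g−4)^2.
MRS = (2/1)·(d−5)/(g−4).
Substitute g = 8: MRS = (d − 5)/2. Setting this equal to 9.5 gives d − 5 = 9.5·2 = 19, so d = 24.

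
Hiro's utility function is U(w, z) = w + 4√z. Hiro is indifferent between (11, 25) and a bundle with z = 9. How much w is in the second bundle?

w = 19

U(11, 25) = 31.
Set U(w, 9) = 31 and solve.
With z = 9: √9 = 3, so w = 31 − 4·3 = 19.
Check: U(19, 9) = 31.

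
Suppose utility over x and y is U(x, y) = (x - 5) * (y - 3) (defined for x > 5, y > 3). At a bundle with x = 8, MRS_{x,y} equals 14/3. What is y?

MU_x = (y−3), MU_y = (x−5).
MRS = (y−3)/(x−5).
Substitute x = 8: MRS = (y − 3)/3. Setting this equal to 14/3 gives y − 3 = (14/3)·3 = 14, so y = 17.

y = 17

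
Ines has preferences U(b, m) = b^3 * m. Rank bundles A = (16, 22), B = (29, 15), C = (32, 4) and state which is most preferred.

Bundle B

Evaluate utility at each bundle:
U(A) = 90112.
U(B) = 365835.
U(C) = 131072.
Highest utility is B, so B ≻ C ≻ A.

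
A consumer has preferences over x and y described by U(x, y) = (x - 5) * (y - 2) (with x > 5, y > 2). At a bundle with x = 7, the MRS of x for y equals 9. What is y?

y = 20

MU_x = (y−2), MU_y = (x−5).
MRS = (y−2)/(x−5).
Substitute x = 7: MRS = (y − 2)/2. Setting this equal to 9 gives y − 2 = 9·2 = 18, so y = 20.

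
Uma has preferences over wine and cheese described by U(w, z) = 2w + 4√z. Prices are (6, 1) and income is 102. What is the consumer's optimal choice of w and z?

MU_w = 2, MU_z = 4/(2√z).
MRS = 2 ÷ (4/(2√z)).
Tangency: set MRS = p_w/p_z = 6/1 = 6.
MRS depends only on z: √z = 6 ⇒ √z = 6 ⇒ z* = 36.
From the budget, 6·w = 102 − 1·36 = 66, so w* = 11.

w* = 11, z* = 36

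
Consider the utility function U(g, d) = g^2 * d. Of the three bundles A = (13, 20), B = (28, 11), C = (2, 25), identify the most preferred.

Bundle B

Evaluate utility at each bundle:
U(A) = 3380.
U(B) = 8624.
U(C) = 100.
Highest utility is B, so B ≻ A ≻ C.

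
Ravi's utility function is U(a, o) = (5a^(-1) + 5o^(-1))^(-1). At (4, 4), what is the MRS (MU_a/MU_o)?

MRS = 1

For CES with ρ = -1, MRS = (o/a)^2.
At (4, 4): MRS = 1.
So at (4, 4) the consumer would give up 1 units of o for one more unit of a.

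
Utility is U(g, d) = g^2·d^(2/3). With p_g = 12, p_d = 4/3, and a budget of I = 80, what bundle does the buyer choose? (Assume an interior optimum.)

MU_g = 2·g·d^(2/3) and MU_d = 2/3·g^2·d^(-1/3).
MRS = MU_g/MU_d = (3)·d/g.
Tangency: set MRS = p_g/p_d = 12/(4/3) = 9.
So (3)·d/g = 9, i.e. d = 3·g.
Substitute into the budget 12·g + (4/3)·d = 80: 16·g = 80, so g* = 5.
Then d* = 3·5 = 15.

g* = 5, d* = 15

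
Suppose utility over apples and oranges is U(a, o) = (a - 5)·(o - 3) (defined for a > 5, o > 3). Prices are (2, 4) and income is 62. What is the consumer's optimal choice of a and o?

MU_a = (o−3), MU_o = (a−5).
MRS = (o−3)/(a−5).
Tangency: set MRS = p_a/p_o = 2/4 = 0.5.
So (o − 3)/(a − 5) = 0.5, i.e. (o − 3) = 0.5·(a − 5).
Rewrite the budget in excess-of-subsistence terms: 2·(a − 5) + 4·(o − 3) = 62 − 2·5 − 4·3 = 40.
Substituting, 4·(a − 5) = 40, so a − 5 = 10 and a* = 15.
Then o − 3 = 0.5·10 = 5, so o* = 8.

a* = 15, o* = 8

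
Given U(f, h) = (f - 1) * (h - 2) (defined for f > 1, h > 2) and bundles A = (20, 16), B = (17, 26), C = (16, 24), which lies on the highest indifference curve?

Bundle B

Evaluate utility at each bundle:
U(A) = 266.
U(B) = 384.
U(C) = 330.
Highest utility is B, so B ≻ C ≻ A.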